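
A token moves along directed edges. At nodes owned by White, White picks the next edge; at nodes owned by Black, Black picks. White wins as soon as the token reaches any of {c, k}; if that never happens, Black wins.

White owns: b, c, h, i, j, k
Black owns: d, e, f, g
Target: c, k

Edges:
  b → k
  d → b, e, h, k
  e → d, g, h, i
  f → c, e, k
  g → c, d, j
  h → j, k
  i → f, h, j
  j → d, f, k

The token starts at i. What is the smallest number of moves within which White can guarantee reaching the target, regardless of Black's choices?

2

A0 = {c, k}
A1: add {b, h, j} — b (White) has b→k; h (White) has h→k; j (White) has j→k.
A2: add {i} — i (White) has i→h.
A3 = A2; e.g. d (Black) can still go to e. Fixed point.
i enters the attractor at level 2, so White can force the target in 2 moves from there.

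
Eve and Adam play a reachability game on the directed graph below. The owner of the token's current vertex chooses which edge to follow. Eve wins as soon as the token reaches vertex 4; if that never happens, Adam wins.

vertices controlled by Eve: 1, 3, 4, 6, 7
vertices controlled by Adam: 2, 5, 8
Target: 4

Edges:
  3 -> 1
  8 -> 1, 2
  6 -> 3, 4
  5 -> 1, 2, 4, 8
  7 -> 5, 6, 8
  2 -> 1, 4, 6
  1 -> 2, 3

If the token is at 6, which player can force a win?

Eve

A0 = {4}
A1: add {6} — 6 (Eve) has 6→4.
6 ∈ A1, so Eve can force the target.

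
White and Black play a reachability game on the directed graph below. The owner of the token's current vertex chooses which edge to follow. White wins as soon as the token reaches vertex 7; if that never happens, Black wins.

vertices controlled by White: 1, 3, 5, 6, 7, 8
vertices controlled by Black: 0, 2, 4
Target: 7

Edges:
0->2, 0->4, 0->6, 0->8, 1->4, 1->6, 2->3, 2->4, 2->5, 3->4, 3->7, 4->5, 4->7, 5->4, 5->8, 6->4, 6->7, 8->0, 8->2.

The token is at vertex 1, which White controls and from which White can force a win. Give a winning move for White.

6

A0 = {7}
A1: add {3, 6} — 3 (White) has 3→7; 6 (White) has 6→7.
A2: add {1} — 1 (White) has 1→6.
A3 = A2; e.g. 0 (Black) can still go to 2. Fixed point.
From 1, successor 6 is in the attractor (rank 1); the other successor 4 is not.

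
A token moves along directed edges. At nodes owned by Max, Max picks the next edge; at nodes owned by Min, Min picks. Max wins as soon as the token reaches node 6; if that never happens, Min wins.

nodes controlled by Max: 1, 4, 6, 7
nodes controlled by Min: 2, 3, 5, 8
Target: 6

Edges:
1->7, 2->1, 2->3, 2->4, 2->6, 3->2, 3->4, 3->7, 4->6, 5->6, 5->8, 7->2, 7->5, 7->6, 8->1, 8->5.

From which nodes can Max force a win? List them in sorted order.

A0 = {6}
A1: add {4, 7} — 4 (Max) has 4→6; 7 (Max) has 7→6.
A2: add {1} — 1 (Max) has 1→7.
A3 = A2; e.g. 2 (Min) can still go to 3. Fixed point.
Max's winning region = {1, 4, 6, 7}.

1, 4, 6, 7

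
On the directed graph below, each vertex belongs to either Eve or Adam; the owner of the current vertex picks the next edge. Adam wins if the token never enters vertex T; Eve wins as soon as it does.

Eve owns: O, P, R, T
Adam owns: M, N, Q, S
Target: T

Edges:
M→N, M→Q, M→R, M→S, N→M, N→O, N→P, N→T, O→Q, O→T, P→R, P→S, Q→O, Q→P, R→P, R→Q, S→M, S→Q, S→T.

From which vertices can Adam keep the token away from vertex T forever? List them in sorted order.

M, N, P, Q, R, S

A0 = {T}
A1: add {O} — O (Eve) has O→T.
A2 = A1; e.g. M (Adam) can still go to N. Fixed point.
Eve's attractor = {O, T}; Adam avoids the target exactly from the complement.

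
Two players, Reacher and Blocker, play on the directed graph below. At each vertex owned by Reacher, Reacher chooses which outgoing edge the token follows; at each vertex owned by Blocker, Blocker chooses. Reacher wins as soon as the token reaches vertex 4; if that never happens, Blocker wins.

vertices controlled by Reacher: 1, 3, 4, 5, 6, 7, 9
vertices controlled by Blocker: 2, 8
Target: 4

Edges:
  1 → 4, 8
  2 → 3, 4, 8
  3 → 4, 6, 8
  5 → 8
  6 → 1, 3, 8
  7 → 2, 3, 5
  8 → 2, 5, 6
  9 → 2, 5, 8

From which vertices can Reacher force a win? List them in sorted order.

A0 = {4}
A1: add {1, 3} — 1 (Reacher) has 1→4; 3 (Reacher) has 3→4.
A2: add {6, 7} — 6 (Reacher) has 6→1; 7 (Reacher) has 7→3.
A3 = A2; e.g. 2 (Blocker) can still go to 8. Fixed point.
Reacher's winning region = {1, 3, 4, 6, 7}.

1, 3, 4, 6, 7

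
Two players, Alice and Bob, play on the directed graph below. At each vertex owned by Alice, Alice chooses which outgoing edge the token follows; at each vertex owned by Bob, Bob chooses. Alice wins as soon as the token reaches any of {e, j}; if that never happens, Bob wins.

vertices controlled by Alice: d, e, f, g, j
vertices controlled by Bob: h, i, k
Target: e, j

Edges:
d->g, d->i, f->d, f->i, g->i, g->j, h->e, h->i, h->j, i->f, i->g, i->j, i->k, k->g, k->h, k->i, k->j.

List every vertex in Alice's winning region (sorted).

A0 = {e, j}
A1: add {g} — g (Alice) has g→j.
A2: add {d} — d (Alice) has d→g.
A3: add {f} — f (Alice) has f→d.
A4 = A3; e.g. h (Bob) can still go to i. Fixed point.
Alice's winning region = {d, e, f, g, j}.

d, e, f, g, j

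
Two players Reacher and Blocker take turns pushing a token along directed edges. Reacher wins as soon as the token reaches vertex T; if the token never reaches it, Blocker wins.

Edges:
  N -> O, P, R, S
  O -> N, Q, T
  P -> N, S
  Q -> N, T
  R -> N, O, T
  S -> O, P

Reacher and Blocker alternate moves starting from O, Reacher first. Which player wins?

Reacher

Track states (vertex, player-to-move).
A0 = {(T,Reacher), (T,Blocker)}
A1: add {(O,Reacher), (Q,Reacher), (R,Reacher)}.
(O,Reacher) ∈ A1 ⇒ Reacher forces the target.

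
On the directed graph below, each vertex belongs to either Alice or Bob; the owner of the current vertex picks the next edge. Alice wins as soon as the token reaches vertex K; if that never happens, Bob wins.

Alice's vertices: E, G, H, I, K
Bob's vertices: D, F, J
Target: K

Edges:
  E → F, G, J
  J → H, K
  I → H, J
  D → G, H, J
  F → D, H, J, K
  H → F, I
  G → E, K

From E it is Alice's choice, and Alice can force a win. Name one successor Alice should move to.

A0 = {K}
A1: add {G} — G (Alice) has G→K.
A2: add {E} — E (Alice) has E→G.
A3 = A2; e.g. D (Bob) can still go to H. Fixed point.
From E, successor G is in the attractor (rank 1); the other successors F, J are not.

G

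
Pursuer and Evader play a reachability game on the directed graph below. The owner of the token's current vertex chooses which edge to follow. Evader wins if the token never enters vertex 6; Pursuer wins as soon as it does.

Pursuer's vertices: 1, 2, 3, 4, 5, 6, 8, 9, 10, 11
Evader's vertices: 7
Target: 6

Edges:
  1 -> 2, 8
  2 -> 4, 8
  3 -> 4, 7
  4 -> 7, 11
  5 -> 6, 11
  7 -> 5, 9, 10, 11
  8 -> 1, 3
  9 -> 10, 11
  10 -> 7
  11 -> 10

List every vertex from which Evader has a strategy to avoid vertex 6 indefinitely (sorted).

1, 2, 3, 4, 7, 8, 9, 10, 11

A0 = {6}
A1: add {5} — 5 (Pursuer) has 5→6.
A2 = A1; e.g. 1 (Pursuer) has no edge into A1. Fixed point.
Pursuer's attractor = {5, 6}; Evader avoids the target exactly from the complement.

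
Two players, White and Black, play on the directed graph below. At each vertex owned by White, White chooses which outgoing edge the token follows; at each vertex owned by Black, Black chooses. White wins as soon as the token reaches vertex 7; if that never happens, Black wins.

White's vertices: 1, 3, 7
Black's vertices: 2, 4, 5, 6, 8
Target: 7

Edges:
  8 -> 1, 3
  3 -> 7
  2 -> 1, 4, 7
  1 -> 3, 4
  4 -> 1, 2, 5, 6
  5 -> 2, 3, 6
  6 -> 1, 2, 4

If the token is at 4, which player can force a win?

Black

A0 = {7}
A1: add {3} — 3 (White) has 3→7.
A2: add {1} — 1 (White) has 1→3.
A3: add {8} — 8 (Black): all of {1, 3} already in.
A4 = A3; e.g. 2 (Black) can still go to 4. Fixed point.
4 never enters the attractor, so Black can avoid the target forever.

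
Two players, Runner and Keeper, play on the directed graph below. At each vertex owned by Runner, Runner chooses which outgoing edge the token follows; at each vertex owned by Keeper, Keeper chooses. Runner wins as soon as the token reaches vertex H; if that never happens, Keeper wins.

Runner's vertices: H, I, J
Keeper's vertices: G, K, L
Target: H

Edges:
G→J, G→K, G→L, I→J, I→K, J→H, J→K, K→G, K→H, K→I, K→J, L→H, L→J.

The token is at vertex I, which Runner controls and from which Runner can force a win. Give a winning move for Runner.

A0 = {H}
A1: add {J} — J (Runner) has J→H.
A2: add {I, L} — I (Runner) has I→J; L (Keeper): all of {H, J} already in.
A3 = A2; e.g. G (Keeper) can still go to K. Fixed point.
From I, successor J is in the attractor (rank 1); the other successor K is not.

J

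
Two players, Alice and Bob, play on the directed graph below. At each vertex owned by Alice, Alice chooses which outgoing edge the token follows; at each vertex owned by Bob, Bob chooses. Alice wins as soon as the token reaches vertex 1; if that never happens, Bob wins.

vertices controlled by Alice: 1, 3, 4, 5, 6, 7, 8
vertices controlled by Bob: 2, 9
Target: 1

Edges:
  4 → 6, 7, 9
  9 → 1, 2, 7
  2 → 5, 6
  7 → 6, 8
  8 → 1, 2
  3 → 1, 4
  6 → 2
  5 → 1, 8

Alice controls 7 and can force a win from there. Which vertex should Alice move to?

8

A0 = {1}
A1: add {3, 5, 8} — 3 (Alice) has 3→1; 5 (Alice) has 5→1; 8 (Alice) has 8→1.
A2: add {7} — 7 (Alice) has 7→8.
A3: add {4} — 4 (Alice) has 4→7.
A4 = A3; e.g. 2 (Bob) can still go to 6. Fixed point.
From 7, successor 8 is in the attractor (rank 1); the other successor 6 is not.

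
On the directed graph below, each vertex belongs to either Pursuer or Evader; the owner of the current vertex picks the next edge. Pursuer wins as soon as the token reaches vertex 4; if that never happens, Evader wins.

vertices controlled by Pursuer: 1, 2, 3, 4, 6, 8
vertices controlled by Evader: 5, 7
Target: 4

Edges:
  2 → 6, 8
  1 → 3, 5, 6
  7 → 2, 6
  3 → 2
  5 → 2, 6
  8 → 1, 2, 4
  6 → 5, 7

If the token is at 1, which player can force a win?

A0 = {4}
A1: add {8} — 8 (Pursuer) has 8→4.
A2: add {2} — 2 (Pursuer) has 2→8.
A3: add {3} — 3 (Pursuer) has 3→2.
A4: add {1} — 1 (Pursuer) has 1→3.
A5 = A4; e.g. 5 (Evader) can still go to 6. Fixed point.
1 ∈ A4, so Pursuer can force the target.

Pursuer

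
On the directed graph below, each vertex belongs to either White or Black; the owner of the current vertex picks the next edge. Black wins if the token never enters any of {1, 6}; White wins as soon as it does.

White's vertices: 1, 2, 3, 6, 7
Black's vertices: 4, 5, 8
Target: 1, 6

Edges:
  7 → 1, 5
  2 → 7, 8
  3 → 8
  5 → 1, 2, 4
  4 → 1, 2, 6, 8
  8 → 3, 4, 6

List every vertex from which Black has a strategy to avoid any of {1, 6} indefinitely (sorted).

3, 4, 5, 8

A0 = {1, 6}
A1: add {7} — 7 (White) has 7→1.
A2: add {2} — 2 (White) has 2→7.
A3 = A2; e.g. 3 (White) has no edge into A2. Fixed point.
White's attractor = {1, 2, 6, 7}; Black avoids the target exactly from the complement.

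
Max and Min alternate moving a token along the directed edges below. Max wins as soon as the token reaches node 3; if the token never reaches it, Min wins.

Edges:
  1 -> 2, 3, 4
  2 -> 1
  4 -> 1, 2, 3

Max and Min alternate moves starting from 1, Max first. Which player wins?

Max

Track states (vertex, player-to-move).
A0 = {(3,Max), (3,Min)}
A1: add {(1,Max), (4,Max)}.
(1,Max) ∈ A1 ⇒ Max forces the target.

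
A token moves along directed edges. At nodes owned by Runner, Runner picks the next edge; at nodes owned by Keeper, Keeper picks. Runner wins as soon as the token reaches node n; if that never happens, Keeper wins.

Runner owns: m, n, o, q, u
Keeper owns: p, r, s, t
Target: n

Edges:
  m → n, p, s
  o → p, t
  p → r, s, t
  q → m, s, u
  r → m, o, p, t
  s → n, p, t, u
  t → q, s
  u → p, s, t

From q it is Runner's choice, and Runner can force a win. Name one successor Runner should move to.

m

A0 = {n}
A1: add {m} — m (Runner) has m→n.
A2: add {q} — q (Runner) has q→m.
A3 = A2; e.g. o (Runner) has no edge into A2. Fixed point.
From q, successor m is in the attractor (rank 1); the other successors s, u are not.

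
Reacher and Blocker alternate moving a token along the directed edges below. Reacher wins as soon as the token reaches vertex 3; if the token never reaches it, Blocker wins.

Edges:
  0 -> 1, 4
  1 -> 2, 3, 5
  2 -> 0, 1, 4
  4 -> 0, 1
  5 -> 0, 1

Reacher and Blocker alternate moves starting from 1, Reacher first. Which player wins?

Reacher

Track states (vertex, player-to-move).
A0 = {(3,Reacher), (3,Blocker)}
A1: add {(1,Reacher)}.
(1,Reacher) ∈ A1 ⇒ Reacher forces the target.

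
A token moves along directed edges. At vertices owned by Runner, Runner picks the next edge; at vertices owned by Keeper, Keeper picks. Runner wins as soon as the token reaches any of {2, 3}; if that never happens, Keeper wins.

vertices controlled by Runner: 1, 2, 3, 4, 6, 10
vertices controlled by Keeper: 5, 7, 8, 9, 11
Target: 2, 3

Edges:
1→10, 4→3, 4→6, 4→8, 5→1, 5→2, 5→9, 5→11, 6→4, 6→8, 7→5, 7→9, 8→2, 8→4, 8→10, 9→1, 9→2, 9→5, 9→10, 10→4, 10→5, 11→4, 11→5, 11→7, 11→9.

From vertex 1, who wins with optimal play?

Runner

A0 = {2, 3}
A1: add {4} — 4 (Runner) has 4→3.
A2: add {6, 10} — 6 (Runner) has 6→4; 10 (Runner) has 10→4.
A3: add {1, 8} — 1 (Runner) has 1→10; 8 (Keeper): all of {2, 4, 10} already in.
A4 = A3; e.g. 5 (Keeper) can still go to 9. Fixed point.
1 ∈ A3, so Runner can force the target.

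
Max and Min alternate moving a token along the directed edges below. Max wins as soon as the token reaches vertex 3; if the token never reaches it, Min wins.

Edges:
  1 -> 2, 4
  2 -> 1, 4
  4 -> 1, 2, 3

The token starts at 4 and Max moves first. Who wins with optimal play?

Max

Track states (vertex, player-to-move).
A0 = {(3,Max), (3,Min)}
A1: add {(4,Max)}.
(4,Max) ∈ A1 ⇒ Max forces the target.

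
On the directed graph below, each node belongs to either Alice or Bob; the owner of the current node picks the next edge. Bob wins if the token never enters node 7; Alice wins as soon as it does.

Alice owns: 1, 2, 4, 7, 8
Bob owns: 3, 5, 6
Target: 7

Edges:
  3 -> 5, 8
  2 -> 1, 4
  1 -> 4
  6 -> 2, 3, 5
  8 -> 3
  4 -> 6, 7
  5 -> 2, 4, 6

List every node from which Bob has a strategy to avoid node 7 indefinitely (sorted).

3, 5, 6, 8

A0 = {7}
A1: add {4} — 4 (Alice) has 4→7.
A2: add {1, 2} — 1 (Alice) has 1→4; 2 (Alice) has 2→4.
A3 = A2; e.g. 3 (Bob) can still go to 5. Fixed point.
Alice's attractor = {1, 2, 4, 7}; Bob avoids the target exactly from the complement.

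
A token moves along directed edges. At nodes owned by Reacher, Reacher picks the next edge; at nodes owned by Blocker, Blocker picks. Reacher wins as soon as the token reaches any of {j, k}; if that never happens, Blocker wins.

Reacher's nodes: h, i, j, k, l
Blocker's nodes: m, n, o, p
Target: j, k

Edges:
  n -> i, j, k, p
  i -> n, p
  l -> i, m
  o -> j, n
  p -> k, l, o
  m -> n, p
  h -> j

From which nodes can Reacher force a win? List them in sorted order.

A0 = {j, k}
A1: add {h} — h (Reacher) has h→j.
A2 = A1; e.g. i (Reacher) has no edge into A1. Fixed point.
Reacher's winning region = {h, j, k}.

h, j, k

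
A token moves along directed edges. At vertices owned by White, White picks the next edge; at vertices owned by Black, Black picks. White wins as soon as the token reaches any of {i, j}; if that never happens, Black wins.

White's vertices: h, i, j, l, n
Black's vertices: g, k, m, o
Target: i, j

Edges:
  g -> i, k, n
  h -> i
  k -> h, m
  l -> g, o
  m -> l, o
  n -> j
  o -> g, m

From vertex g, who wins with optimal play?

A0 = {i, j}
A1: add {h, n} — h (White) has h→i; n (White) has n→j.
A2 = A1; e.g. g (Black) can still go to k. Fixed point.
g never enters the attractor, so Black can avoid the target forever.

Black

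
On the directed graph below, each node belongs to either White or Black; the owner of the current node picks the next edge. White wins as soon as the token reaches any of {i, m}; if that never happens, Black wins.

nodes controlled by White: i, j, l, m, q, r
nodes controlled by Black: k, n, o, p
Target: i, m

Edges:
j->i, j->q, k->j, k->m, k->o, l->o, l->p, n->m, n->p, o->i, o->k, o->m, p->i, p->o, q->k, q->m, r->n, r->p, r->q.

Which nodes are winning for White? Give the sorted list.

A0 = {i, m}
A1: add {j, q} — j (White) has j→i; q (White) has q→m.
A2: add {r} — r (White) has r→q.
A3 = A2; e.g. k (Black) can still go to o. Fixed point.
White's winning region = {i, j, m, q, r}.

i, j, m, q, r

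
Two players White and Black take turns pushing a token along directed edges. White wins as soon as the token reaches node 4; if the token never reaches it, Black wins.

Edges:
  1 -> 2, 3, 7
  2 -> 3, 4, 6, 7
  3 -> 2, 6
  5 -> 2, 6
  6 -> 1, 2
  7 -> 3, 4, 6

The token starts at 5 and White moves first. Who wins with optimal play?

Track states (vertex, player-to-move).
A0 = {(4,White), (4,Black)}
A1: add {(2,White), (7,White)}.
A2 = A1; e.g. (1,White) stays out. (5,White) never enters ⇒ Black avoids the target.

Black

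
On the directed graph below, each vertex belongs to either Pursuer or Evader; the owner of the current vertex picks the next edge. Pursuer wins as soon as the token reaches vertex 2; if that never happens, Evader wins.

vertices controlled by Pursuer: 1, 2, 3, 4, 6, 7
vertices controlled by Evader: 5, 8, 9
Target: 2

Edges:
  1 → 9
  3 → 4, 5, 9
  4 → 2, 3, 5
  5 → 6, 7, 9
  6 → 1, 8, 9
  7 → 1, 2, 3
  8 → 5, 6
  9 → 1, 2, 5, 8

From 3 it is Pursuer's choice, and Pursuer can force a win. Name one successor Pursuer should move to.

A0 = {2}
A1: add {4, 7} — 4 (Pursuer) has 4→2; 7 (Pursuer) has 7→2.
A2: add {3} — 3 (Pursuer) has 3→4.
A3 = A2; e.g. 1 (Pursuer) has no edge into A2. Fixed point.
From 3, successor 4 is in the attractor (rank 1); the other successors 5, 9 are not.

4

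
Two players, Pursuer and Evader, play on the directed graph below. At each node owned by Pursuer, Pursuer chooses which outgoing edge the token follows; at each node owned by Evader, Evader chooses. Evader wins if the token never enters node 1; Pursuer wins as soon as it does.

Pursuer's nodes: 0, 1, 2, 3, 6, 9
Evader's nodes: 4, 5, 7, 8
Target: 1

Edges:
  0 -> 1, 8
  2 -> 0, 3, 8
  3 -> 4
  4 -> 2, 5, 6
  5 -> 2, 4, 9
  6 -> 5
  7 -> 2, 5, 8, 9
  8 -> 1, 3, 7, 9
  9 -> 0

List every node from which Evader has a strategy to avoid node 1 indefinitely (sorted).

3, 4, 5, 6, 7, 8

A0 = {1}
A1: add {0} — 0 (Pursuer) has 0→1.
A2: add {2, 9} — 2 (Pursuer) has 2→0; 9 (Pursuer) has 9→0.
A3 = A2; e.g. 3 (Pursuer) has no edge into A2. Fixed point.
Pursuer's attractor = {0, 1, 2, 9}; Evader avoids the target exactly from the complement.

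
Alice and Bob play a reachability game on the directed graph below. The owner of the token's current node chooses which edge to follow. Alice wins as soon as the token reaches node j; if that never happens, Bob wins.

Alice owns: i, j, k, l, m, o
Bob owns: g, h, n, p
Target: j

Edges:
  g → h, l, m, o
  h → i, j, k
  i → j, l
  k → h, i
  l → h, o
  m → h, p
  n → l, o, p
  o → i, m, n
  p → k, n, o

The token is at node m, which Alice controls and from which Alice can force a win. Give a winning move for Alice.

h

A0 = {j}
A1: add {i} — i (Alice) has i→j.
A2: add {k, o} — k (Alice) has k→i; o (Alice) has o→i.
A3: add {h, l} — h (Bob): all of {i, j, k} already in; l (Alice) has l→o.
A4: add {m} — m (Alice) has m→h.
A5: add {g} — g (Bob): all of {h, l, m, o} already in.
A6 = A5; e.g. n (Bob) can still go to p. Fixed point.
From m, successor h is in the attractor (rank 3); the other successor p is not.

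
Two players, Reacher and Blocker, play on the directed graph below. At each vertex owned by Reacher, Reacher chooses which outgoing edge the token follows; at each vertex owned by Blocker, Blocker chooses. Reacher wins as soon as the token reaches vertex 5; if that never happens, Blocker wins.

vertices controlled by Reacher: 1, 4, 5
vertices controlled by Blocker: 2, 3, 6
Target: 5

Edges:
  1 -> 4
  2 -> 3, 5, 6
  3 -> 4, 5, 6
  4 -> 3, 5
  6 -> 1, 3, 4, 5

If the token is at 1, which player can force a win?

A0 = {5}
A1: add {4} — 4 (Reacher) has 4→5.
A2: add {1} — 1 (Reacher) has 1→4.
A3 = A2; e.g. 2 (Blocker) can still go to 3. Fixed point.
1 ∈ A2, so Reacher can force the target.

Reacher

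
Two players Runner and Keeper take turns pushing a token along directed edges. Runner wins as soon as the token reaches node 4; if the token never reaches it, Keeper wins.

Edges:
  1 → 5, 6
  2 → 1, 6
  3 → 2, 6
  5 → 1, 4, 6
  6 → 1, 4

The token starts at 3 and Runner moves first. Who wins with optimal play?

Keeper

Track states (vertex, player-to-move).
A0 = {(4,Runner), (4,Keeper)}
A1: add {(5,Runner), (6,Runner)}.
A2: add {(1,Keeper)}.
A3: add {(2,Runner)}.
A4: add {(3,Keeper)}.
A5 = A4; e.g. (1,Runner) stays out. (3,Runner) never enters ⇒ Keeper avoids the target.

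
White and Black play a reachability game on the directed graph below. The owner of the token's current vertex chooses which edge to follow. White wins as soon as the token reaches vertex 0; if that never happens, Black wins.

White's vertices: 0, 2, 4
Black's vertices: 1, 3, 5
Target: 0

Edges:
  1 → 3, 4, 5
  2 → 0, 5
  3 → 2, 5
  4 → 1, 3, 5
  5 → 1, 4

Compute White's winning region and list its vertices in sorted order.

A0 = {0}
A1: add {2} — 2 (White) has 2→0.
A2 = A1; e.g. 1 (Black) can still go to 3. Fixed point.
White's winning region = {0, 2}.

0, 2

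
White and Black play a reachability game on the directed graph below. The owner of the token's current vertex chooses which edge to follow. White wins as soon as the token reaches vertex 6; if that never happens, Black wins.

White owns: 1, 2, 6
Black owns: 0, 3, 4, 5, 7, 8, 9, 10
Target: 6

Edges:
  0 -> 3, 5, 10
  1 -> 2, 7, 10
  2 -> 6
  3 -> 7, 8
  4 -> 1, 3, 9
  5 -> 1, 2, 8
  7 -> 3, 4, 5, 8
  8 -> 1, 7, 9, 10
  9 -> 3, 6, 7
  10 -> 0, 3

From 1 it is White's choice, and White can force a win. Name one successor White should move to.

2

A0 = {6}
A1: add {2} — 2 (White) has 2→6.
A2: add {1} — 1 (White) has 1→2.
A3 = A2; e.g. 0 (Black) can still go to 3. Fixed point.
From 1, successor 2 is in the attractor (rank 1); the other successors 7, 10 are not.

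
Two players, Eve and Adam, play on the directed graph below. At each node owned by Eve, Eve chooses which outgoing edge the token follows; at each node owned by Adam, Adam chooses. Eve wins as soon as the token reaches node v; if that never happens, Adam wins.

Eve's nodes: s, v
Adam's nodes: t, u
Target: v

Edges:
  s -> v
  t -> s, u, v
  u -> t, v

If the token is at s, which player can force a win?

A0 = {v}
A1: add {s} — s (Eve) has s→v.
A2 = A1; e.g. t (Adam) can still go to u. Fixed point.
s ∈ A1, so Eve can force the target.

Eve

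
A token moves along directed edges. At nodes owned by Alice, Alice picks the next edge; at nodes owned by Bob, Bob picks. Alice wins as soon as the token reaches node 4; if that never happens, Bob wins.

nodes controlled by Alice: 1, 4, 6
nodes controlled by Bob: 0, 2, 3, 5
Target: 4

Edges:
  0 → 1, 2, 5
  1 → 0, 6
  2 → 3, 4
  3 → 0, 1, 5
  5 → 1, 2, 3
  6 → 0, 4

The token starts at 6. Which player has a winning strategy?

A0 = {4}
A1: add {6} — 6 (Alice) has 6→4.
6 ∈ A1, so Alice can force the target.

Alice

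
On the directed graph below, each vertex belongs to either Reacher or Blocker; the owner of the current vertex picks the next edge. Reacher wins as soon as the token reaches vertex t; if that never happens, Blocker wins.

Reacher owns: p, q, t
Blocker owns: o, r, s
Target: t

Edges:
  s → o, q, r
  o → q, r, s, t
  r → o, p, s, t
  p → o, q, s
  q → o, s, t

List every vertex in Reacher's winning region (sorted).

A0 = {t}
A1: add {q} — q (Reacher) has q→t.
A2: add {p} — p (Reacher) has p→q.
A3 = A2; e.g. o (Blocker) can still go to r. Fixed point.
Reacher's winning region = {p, q, t}.

p, q, t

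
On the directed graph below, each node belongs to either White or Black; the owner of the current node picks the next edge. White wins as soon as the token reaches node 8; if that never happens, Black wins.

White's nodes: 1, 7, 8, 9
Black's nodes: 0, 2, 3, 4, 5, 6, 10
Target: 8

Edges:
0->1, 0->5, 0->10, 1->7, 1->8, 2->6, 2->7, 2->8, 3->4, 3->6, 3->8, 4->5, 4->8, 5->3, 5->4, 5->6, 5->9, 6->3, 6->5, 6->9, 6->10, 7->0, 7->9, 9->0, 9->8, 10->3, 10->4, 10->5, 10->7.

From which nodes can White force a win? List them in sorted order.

1, 7, 8, 9

A0 = {8}
A1: add {1, 9} — 1 (White) has 1→8; 9 (White) has 9→8.
A2: add {7} — 7 (White) has 7→9.
A3 = A2; e.g. 0 (Black) can still go to 5. Fixed point.
White's winning region = {1, 7, 8, 9}.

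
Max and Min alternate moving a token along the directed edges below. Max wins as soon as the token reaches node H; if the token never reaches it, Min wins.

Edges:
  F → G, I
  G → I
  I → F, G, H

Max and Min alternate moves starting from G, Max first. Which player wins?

Track states (vertex, player-to-move).
A0 = {(H,Max), (H,Min)}
A1: add {(I,Max)}.
A2: add {(G,Min)}.
A3: add {(F,Max)}.
A4 = A3; e.g. (F,Min) stays out. (G,Max) never enters ⇒ Min avoids the target.

Min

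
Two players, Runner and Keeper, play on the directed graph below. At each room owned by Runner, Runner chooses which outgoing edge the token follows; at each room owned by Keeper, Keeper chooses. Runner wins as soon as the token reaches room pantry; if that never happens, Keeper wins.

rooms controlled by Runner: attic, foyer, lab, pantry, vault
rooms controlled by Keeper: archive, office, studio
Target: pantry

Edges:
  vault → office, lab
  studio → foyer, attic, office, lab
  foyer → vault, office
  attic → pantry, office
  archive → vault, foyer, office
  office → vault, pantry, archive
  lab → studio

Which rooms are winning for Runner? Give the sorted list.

A0 = {pantry}
A1: add {attic} — attic (Runner) has attic→pantry.
A2 = A1; e.g. vault (Runner) has no edge into A1. Fixed point.
Runner's winning region = {attic, pantry}.

attic, pantry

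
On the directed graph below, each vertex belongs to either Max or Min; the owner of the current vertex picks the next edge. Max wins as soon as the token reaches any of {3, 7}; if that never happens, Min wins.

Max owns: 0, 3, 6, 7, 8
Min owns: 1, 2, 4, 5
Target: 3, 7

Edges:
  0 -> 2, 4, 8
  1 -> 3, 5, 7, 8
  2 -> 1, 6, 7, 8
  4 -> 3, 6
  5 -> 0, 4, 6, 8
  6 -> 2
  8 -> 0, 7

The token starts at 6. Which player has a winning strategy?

Min

A0 = {3, 7}
A1: add {8} — 8 (Max) has 8→7.
A2: add {0} — 0 (Max) has 0→8.
A3 = A2; e.g. 1 (Min) can still go to 5. Fixed point.
6 never enters the attractor, so Min can avoid the target forever.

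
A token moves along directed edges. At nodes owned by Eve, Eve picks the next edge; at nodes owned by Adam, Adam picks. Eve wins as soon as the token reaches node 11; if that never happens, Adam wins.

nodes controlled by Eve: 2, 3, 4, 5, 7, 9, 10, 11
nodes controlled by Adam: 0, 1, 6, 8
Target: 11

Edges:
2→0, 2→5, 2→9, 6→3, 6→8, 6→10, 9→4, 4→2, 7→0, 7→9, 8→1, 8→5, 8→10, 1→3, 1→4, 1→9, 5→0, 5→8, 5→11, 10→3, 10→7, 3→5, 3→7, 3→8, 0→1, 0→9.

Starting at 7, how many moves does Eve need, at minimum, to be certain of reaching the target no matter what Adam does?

A0 = {11}
A1: add {5} — 5 (Eve) has 5→11.
A2: add {2, 3} — 2 (Eve) has 2→5; 3 (Eve) has 3→5.
A3: add {4, 10} — 4 (Eve) has 4→2; 10 (Eve) has 10→3.
A4: add {9} — 9 (Eve) has 9→4.
A5: add {1, 7} — 1 (Adam): all of {3, 4, 9} already in; 7 (Eve) has 7→9.
7 enters the attractor at level 5, so Eve can force the target in 5 moves from there.

5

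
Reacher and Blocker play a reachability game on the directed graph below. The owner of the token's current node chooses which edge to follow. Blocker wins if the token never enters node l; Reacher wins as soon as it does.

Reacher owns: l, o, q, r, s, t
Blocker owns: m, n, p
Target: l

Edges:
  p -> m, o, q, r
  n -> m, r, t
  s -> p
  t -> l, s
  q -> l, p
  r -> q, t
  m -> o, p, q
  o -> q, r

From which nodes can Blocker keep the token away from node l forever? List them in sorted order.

A0 = {l}
A1: add {q, t} — q (Reacher) has q→l; t (Reacher) has t→l.
A2: add {o, r} — o (Reacher) has o→q; r (Reacher) has r→q.
A3 = A2; e.g. m (Blocker) can still go to p. Fixed point.
Reacher's attractor = {l, o, q, r, t}; Blocker avoids the target exactly from the complement.

m, n, p, s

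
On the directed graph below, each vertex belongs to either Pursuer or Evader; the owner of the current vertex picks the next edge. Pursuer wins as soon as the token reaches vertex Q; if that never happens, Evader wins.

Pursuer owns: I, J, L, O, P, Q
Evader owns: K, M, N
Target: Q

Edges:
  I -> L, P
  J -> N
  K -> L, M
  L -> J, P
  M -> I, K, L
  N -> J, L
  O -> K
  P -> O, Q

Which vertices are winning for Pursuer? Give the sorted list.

A0 = {Q}
A1: add {P} — P (Pursuer) has P→Q.
A2: add {I, L} — I (Pursuer) has I→P; L (Pursuer) has L→P.
A3 = A2; e.g. J (Pursuer) has no edge into A2. Fixed point.
Pursuer's winning region = {I, L, P, Q}.

I, L, P, Q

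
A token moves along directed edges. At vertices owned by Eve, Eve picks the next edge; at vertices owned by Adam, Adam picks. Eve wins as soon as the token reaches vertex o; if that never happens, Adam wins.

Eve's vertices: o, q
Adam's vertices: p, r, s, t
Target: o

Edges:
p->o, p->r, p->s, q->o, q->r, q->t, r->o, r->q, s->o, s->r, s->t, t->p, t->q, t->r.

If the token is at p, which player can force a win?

Adam

A0 = {o}
A1: add {q} — q (Eve) has q→o.
A2: add {r} — r (Adam): all of {o, q} already in.
A3 = A2; e.g. p (Adam) can still go to s. Fixed point.
p never enters the attractor, so Adam can avoid the target forever.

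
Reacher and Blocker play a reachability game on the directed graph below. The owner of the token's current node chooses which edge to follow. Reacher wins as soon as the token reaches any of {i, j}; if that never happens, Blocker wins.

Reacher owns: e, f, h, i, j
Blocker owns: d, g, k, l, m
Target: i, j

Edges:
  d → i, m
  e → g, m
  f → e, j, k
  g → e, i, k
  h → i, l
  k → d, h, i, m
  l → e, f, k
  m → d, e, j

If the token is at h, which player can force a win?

Reacher

A0 = {i, j}
A1: add {f, h} — f (Reacher) has f→j; h (Reacher) has h→i.
A2 = A1; e.g. d (Blocker) can still go to m. Fixed point.
h ∈ A1, so Reacher can force the target.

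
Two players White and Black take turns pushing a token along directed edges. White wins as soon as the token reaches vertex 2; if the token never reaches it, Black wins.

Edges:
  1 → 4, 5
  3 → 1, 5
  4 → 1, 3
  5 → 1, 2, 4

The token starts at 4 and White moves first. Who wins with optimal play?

Black

Track states (vertex, player-to-move).
A0 = {(2,White), (2,Black)}
A1: add {(5,White)}.
A2 = A1; e.g. (1,White) stays out. (4,White) never enters ⇒ Black avoids the target.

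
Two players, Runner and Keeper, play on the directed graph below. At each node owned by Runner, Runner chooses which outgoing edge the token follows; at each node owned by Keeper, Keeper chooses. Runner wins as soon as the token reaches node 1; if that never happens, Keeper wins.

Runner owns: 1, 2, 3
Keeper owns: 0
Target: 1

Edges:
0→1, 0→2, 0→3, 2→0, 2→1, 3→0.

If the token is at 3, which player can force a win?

Keeper

A0 = {1}
A1: add {2} — 2 (Runner) has 2→1.
A2 = A1; e.g. 0 (Keeper) can still go to 3. Fixed point.
3 never enters the attractor, so Keeper can avoid the target forever.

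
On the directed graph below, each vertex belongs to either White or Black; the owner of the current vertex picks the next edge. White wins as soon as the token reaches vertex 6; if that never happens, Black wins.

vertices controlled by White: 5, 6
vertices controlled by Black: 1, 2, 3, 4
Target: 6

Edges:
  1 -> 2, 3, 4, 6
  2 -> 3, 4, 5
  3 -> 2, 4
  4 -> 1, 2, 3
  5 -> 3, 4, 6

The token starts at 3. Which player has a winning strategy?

Black

A0 = {6}
A1: add {5} — 5 (White) has 5→6.
A2 = A1; e.g. 1 (Black) can still go to 2. Fixed point.
3 never enters the attractor, so Black can avoid the target forever.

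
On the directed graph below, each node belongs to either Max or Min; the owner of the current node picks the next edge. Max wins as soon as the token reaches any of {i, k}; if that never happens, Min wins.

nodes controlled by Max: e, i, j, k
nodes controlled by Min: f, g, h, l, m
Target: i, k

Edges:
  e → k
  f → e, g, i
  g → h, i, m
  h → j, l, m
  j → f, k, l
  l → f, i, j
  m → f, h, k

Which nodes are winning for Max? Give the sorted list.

A0 = {i, k}
A1: add {e, j} — e (Max) has e→k; j (Max) has j→k.
A2 = A1; e.g. f (Min) can still go to g. Fixed point.
Max's winning region = {e, i, j, k}.

e, i, j, k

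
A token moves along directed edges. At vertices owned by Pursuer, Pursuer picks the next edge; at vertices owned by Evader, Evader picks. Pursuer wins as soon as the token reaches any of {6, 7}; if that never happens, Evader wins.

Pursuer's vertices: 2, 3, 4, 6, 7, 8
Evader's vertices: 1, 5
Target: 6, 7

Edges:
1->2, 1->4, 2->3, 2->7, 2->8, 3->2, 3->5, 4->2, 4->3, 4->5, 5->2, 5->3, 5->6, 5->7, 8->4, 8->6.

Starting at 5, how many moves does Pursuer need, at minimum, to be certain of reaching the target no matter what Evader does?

A0 = {6, 7}
A1: add {2, 8} — 2 (Pursuer) has 2→7; 8 (Pursuer) has 8→6.
A2: add {3, 4} — 3 (Pursuer) has 3→2; 4 (Pursuer) has 4→2.
A3: add {1, 5} — 1 (Evader): all of {2, 4} already in; 5 (Evader): all of {2, 3, 6, 7} already in.
A3 = all vertices. Fixed point.
5 enters the attractor at level 3, so Pursuer can force the target in 3 moves from there.

3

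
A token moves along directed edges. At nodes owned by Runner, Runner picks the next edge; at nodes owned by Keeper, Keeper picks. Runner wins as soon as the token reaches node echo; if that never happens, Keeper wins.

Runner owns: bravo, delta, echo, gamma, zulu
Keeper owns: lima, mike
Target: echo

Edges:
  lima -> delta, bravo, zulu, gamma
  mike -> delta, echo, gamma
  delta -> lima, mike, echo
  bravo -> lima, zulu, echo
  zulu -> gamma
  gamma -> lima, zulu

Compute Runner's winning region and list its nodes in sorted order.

bravo, delta, echo

A0 = {echo}
A1: add {bravo, delta} — delta (Runner) has delta→echo; bravo (Runner) has bravo→echo.
A2 = A1; e.g. lima (Keeper) can still go to zulu. Fixed point.
Runner's winning region = {bravo, delta, echo}.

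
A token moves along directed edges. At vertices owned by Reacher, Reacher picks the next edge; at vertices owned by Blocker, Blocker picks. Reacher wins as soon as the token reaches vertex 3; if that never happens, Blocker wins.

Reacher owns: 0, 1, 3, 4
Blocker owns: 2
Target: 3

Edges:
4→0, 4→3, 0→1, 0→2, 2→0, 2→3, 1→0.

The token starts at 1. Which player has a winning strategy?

A0 = {3}
A1: add {4} — 4 (Reacher) has 4→3.
A2 = A1; e.g. 0 (Reacher) has no edge into A1. Fixed point.
1 never enters the attractor, so Blocker can avoid the target forever.

Blocker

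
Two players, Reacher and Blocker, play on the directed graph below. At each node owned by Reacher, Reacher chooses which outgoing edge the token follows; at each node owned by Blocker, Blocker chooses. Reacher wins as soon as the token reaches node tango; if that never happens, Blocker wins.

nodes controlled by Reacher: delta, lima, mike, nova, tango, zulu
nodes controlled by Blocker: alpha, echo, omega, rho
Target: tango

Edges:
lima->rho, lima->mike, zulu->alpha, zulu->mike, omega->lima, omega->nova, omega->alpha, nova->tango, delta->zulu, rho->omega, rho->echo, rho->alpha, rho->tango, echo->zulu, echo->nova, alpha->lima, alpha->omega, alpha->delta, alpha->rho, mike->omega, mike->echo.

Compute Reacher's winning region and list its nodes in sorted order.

nova, tango

A0 = {tango}
A1: add {nova} — nova (Reacher) has nova→tango.
A2 = A1; e.g. lima (Reacher) has no edge into A1. Fixed point.
Reacher's winning region = {nova, tango}.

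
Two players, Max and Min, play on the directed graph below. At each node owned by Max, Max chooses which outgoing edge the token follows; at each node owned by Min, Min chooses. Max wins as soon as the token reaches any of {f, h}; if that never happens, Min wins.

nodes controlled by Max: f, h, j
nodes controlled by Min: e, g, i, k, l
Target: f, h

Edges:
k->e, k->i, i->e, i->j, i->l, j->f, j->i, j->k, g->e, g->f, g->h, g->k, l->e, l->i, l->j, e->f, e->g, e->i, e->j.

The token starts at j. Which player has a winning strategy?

Max

A0 = {f, h}
A1: add {j} — j (Max) has j→f.
A2 = A1; e.g. e (Min) can still go to g. Fixed point.
j ∈ A1, so Max can force the target.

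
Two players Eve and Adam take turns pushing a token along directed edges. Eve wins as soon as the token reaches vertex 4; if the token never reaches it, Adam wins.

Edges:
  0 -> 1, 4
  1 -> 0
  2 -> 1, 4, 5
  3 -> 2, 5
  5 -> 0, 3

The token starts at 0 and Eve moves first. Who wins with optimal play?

Eve

Track states (vertex, player-to-move).
A0 = {(4,Eve), (4,Adam)}
A1: add {(0,Eve), (2,Eve)}.
(0,Eve) ∈ A1 ⇒ Eve forces the target.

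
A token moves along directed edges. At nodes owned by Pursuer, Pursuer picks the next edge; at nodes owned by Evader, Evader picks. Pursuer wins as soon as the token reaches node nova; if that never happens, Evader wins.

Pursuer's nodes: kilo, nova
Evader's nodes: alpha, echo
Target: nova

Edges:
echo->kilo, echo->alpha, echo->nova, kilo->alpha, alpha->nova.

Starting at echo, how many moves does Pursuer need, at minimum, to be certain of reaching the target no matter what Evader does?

3

A0 = {nova}
A1: add {alpha} — alpha (Evader): all of {nova} already in.
A2: add {kilo} — kilo (Pursuer) has kilo→alpha.
A3: add {echo} — echo (Evader): all of {kilo, alpha, nova} already in.
A3 = all vertices. Fixed point.
echo enters the attractor at level 3, so Pursuer can force the target in 3 moves from there.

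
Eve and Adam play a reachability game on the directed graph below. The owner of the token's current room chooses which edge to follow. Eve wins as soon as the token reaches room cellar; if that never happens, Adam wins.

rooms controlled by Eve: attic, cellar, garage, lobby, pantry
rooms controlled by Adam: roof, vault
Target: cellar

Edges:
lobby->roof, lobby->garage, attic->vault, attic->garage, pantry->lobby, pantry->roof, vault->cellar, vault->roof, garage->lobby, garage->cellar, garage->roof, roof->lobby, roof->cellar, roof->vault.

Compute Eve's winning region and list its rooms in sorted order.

attic, cellar, garage, lobby, pantry

A0 = {cellar}
A1: add {garage} — garage (Eve) has garage→cellar.
A2: add {attic, lobby} — attic (Eve) has attic→garage; lobby (Eve) has lobby→garage.
A3: add {pantry} — pantry (Eve) has pantry→lobby.
A4 = A3; e.g. roof (Adam) can still go to vault. Fixed point.
Eve's winning region = {attic, cellar, garage, lobby, pantry}.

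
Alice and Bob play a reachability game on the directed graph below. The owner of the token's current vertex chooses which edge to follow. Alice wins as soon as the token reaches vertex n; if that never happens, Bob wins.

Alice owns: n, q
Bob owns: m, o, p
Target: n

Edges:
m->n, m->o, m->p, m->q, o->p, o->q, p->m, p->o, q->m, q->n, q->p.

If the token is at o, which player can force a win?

Bob

A0 = {n}
A1: add {q} — q (Alice) has q→n.
A2 = A1; e.g. m (Bob) can still go to o. Fixed point.
o never enters the attractor, so Bob can avoid the target forever.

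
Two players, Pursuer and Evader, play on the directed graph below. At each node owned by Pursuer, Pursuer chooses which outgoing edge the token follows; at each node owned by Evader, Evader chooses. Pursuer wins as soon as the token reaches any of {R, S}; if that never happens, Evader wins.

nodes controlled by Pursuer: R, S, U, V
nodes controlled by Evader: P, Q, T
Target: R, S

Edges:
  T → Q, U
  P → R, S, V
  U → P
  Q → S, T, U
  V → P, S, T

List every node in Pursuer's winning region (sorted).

A0 = {R, S}
A1: add {V} — V (Pursuer) has V→S.
A2: add {P} — P (Evader): all of {R, S, V} already in.
A3: add {U} — U (Pursuer) has U→P.
A4 = A3; e.g. Q (Evader) can still go to T. Fixed point.
Pursuer's winning region = {P, R, S, U, V}.

P, R, S, U, V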